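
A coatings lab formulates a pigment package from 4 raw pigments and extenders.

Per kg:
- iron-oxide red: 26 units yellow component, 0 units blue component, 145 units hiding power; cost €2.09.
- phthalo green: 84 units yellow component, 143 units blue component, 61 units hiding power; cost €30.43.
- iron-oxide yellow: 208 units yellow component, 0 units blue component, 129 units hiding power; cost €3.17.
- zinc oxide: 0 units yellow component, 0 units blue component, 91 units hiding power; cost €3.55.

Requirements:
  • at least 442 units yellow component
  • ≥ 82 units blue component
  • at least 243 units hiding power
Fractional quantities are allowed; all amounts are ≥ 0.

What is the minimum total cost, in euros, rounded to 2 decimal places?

€23.45

Let x1 = kg of iron-oxide red, x2 = kg of phthalo green, x3 = kg of iron-oxide yellow, x4 = kg of zinc oxide.
Minimize 2.09x1 + 30.43x2 + 3.17x3 + 3.55x4 s.t.:
  26x1 + 84x2 + 208x3 ≥ 442   (yellow component)
  143x2 ≥ 82   (blue component)
  145x1 + 61x2 + 129x3 + 91x4 ≥ 243   (hiding power)
  x1, x2, x3, x4 ≥ 0.
The optimal basis is {phthalo green, iron-oxide yellow}; iron-oxide red, zinc oxide drop out. Binding constraints: yellow component and blue component.
That vertex is x2 = 0.5734, x3 = 1.893.
Hence cost = 30.43·0.5734 + 3.17·1.893 = €23.4494.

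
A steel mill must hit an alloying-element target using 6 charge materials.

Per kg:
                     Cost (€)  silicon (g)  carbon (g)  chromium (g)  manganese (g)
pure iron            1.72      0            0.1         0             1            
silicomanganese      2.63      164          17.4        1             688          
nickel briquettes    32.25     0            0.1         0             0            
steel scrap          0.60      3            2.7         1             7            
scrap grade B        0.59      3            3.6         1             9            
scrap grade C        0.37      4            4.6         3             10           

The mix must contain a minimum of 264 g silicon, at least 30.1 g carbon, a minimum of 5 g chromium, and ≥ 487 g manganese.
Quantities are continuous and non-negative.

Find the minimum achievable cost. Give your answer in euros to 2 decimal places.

€4.58

Let x1 = kg of pure iron, x2 = kg of silicomanganese, x3 = kg of nickel briquettes, x4 = kg of steel scrap, x5 = kg of scrap grade B, x6 = kg of scrap grade C.
Minimize 1.72x1 + 2.63x2 + 32.25x3 + 0.6x4 + 0.59x5 + 0.37x6 subject to:
  164x2 + 3x4 + 3x5 + 4x6 ≥ 264   (silicon)
  0.1x1 + 17.4x2 + 0.1x3 + 2.7x4 + 3.6x5 + 4.6x6 ≥ 30.1   (carbon)
  1x2 + 1x4 + 1x5 + 3x6 ≥ 5   (chromium)
  1x1 + 688x2 + 7x4 + 9x5 + 10x6 ≥ 487   (manganese)
  x1, x2, x3, x4, x5, x6 ≥ 0.
The cheapest feasible vertex uses only silicomanganese, scrap grade C; pure iron, nickel briquettes, steel scrap, scrap grade B are not used. Binding constraints: silicon and chromium.
So silicomanganese = 1.582 kg, scrap grade C = 1.139 kg.
Objective = 2.63·1.582 + 0.37·1.139 = 4.5821.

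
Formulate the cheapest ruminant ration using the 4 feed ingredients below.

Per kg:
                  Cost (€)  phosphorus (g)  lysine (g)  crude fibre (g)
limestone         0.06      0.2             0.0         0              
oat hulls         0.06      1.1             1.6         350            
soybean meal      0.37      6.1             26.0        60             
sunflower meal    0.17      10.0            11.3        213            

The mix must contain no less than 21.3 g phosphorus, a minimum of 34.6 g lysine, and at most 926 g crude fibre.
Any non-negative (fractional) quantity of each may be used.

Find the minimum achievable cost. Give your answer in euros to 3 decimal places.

Let x1 = kg of limestone, x2 = kg of oat hulls, x3 = kg of soybean meal, x4 = kg of sunflower meal.
Minimize 0.06x1 + 0.06x2 + 0.37x3 + 0.17x4 s.t.:
  0.2x1 + 1.1x2 + 6.1x3 + 10x4 ≥ 21.3   (phosphorus)
  1.6x2 + 26x3 + 11.3x4 ≥ 34.6   (lysine)
  350x2 + 60x3 + 213x4 ≤ 926   (crude fibre)
  x1, x2, x3, x4 ≥ 0.
The minimum-cost mix takes nothing from limestone, oat hulls — only soybean meal, sunflower meal. Binding constraints: phosphorus and lysine.
Solving gives x3 = 0.5512, x4 = 1.794.
Objective = 0.37·0.5512 + 0.17·1.794 = 0.50892.

€0.509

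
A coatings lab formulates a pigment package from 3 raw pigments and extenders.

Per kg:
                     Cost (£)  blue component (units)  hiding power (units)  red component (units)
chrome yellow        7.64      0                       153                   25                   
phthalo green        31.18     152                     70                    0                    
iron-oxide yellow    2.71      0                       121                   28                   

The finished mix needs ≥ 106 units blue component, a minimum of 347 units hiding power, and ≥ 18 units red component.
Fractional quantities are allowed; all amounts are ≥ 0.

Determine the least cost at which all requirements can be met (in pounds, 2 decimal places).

£28.42

Let x1 = kg of chrome yellow, x2 = kg of phthalo green, x3 = kg of iron-oxide yellow.
Minimize 7.64x1 + 31.18x2 + 2.71x3 with:
  152x2 ≥ 106   (blue component)
  153x1 + 70x2 + 121x3 ≥ 347   (hiding power)
  25x1 + 28x3 ≥ 18   (red component)
  x1, x2, x3 ≥ 0.
The cheapest feasible vertex uses only phthalo green, iron-oxide yellow; chrome yellow is not used. Binding constraints: blue component and hiding power.
Solving gives x2 = 0.6974, x3 = 2.464.
Total cost: 31.18·0.6974 + 2.71·2.464 = 28.4224.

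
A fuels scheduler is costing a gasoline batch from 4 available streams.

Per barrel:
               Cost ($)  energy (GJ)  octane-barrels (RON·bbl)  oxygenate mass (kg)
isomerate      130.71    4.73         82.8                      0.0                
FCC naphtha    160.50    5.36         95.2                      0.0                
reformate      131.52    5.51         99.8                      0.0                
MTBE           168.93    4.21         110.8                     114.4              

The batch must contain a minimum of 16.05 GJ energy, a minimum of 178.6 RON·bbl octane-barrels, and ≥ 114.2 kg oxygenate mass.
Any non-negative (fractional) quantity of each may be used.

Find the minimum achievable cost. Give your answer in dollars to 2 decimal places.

Treat it as an LP. Let x1 = barrels of isomerate, x2 = barrels of FCC naphtha, x3 = barrels of reformate, x4 = barrels of MTBE.
Minimise 130.71x1 + 160.5x2 + 131.52x3 + 168.93x4 with:
  4.73x1 + 5.36x2 + 5.51x3 + 4.21x4 ≥ 16.05   (energy)
  82.8x1 + 95.2x2 + 99.8x3 + 110.8x4 ≥ 178.6   (octane-barrels)
  114.4x4 ≥ 114.2   (oxygenate mass)
  x1, x2, x3, x4 ≥ 0.
The minimum-cost mix takes nothing from isomerate, FCC naphtha — only reformate, MTBE. The energy and oxygenate mass requirements are met with equality.
Solving gives x3 = 2.15016, x4 = 0.998252.
Total cost: 131.52·2.15016 + 168.93·0.998252 = 451.4238.

$451.42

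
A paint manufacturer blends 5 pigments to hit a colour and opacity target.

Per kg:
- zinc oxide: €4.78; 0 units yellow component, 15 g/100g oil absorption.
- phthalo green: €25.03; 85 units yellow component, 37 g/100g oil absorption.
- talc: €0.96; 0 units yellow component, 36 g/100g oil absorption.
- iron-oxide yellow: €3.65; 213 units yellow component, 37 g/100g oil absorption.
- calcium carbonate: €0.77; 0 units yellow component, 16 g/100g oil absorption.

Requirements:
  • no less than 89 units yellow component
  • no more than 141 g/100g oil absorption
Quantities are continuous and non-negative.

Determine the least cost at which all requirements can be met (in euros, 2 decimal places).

This is a linear program. Let x1 = kg of zinc oxide, x2 = kg of phthalo green, x3 = kg of talc, x4 = kg of iron-oxide yellow, x5 = kg of calcium carbonate.
Minimise 4.78x1 + 25.03x2 + 0.96x3 + 3.65x4 + 0.77x5 with:
  85x2 + 213x4 ≥ 89   (yellow component)
  15x1 + 37x2 + 36x3 + 37x4 + 16x5 ≤ 141   (oil absorption)
  x1, x2, x3, x4, x5 ≥ 0.
At the optimum only iron-oxide yellow is positive (zinc oxide, phthalo green, talc, calcium carbonate = 0). There the yellow component constraint is tight.
Solving gives x4 = 0.41784.
Cost = 3.65·0.41784 = 1.5251.

€1.53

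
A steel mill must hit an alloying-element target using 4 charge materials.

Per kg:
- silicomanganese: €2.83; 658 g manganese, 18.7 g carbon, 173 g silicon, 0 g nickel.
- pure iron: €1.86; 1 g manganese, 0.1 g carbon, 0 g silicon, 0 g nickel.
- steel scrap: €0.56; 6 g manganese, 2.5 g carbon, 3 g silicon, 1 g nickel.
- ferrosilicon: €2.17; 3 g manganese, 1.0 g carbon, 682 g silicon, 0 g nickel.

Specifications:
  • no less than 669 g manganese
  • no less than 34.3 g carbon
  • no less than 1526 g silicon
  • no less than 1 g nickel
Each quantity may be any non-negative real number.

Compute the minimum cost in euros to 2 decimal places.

€9.06

Treat it as an LP. Let x1 = kg of silicomanganese, x2 = kg of pure iron, x3 = kg of steel scrap, x4 = kg of ferrosilicon.
Minimise 2.83x1 + 1.86x2 + 0.56x3 + 2.17x4 s.t.:
  658x1 + 1x2 + 6x3 + 3x4 ≥ 669   (manganese)
  18.7x1 + 0.1x2 + 2.5x3 + 1x4 ≥ 34.3   (carbon)
  173x1 + 3x3 + 682x4 ≥ 1526   (silicon)
  1x3 ≥ 1   (nickel)
  x1, x2, x3, x4 ≥ 0.
The optimal basis is {silicomanganese, steel scrap, ferrosilicon}; pure iron drops out. There the carbon, silicon, nickel constraints are tight.
Optimal quantities: silicomanganese = 1.603 kg, steel scrap = 1 kg, ferrosilicon = 1.827 kg.
Cost = 2.83·1.603 + 0.56·1 + 2.17·1.827 = 9.0611.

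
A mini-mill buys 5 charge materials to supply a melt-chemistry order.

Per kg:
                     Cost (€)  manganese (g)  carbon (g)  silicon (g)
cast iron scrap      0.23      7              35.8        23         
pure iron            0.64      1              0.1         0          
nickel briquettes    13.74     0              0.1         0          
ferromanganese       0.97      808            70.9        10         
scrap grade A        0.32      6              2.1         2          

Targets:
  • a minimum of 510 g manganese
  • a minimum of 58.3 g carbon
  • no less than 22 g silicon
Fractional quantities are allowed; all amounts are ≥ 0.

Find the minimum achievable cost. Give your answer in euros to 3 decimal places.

€0.764

This is a linear program. Let x1 = kg of cast iron scrap, x2 = kg of pure iron, x3 = kg of nickel briquettes, x4 = kg of ferromanganese, x5 = kg of scrap grade A.
Minimize 0.23x1 + 0.64x2 + 13.74x3 + 0.97x4 + 0.32x5 s.t.:
  7x1 + 1x2 + 808x4 + 6x5 ≥ 510   (manganese)
  35.8x1 + 0.1x2 + 0.1x3 + 70.9x4 + 2.1x5 ≥ 58.3   (carbon)
  23x1 + 10x4 + 2x5 ≥ 22   (silicon)
  x1, x2, x3, x4, x5 ≥ 0.
At the optimum only cast iron scrap, ferromanganese are positive (pure iron, nickel briquettes, scrap grade A = 0). Binding constraints: manganese and silicon.
Solving gives x1 = 0.6847, x4 = 0.6253.
Cost = 0.23·0.6847 + 0.97·0.6253 = 0.76402.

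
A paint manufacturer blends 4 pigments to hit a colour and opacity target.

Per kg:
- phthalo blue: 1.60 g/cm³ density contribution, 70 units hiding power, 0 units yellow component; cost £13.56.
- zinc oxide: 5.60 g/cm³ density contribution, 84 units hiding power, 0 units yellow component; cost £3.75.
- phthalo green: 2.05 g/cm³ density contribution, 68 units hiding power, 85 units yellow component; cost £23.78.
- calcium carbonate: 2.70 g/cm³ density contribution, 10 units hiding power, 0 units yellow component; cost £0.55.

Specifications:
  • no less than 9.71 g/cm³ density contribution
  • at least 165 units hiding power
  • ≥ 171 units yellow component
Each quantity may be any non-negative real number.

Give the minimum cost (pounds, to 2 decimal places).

Treat it as an LP. Let x1 = kg of phthalo blue, x2 = kg of zinc oxide, x3 = kg of phthalo green, x4 = kg of calcium carbonate.
Minimize 13.56x1 + 3.75x2 + 23.78x3 + 0.55x4 subject to:
  1.6x1 + 5.6x2 + 2.05x3 + 2.7x4 ≥ 9.71   (density contribution)
  70x1 + 84x2 + 68x3 + 10x4 ≥ 165   (hiding power)
  85x3 ≥ 171   (yellow component)
  x1, x2, x3, x4 ≥ 0.
The minimum-cost mix takes nothing from phthalo blue — only zinc oxide, phthalo green, calcium carbonate. Binding constraints: density contribution, hiding power, yellow component.
Solving gives x2 = 0.1187, x3 = 2.012, x4 = 1.823.
Cost = 3.75·0.1187 + 23.78·2.012 + 0.55·1.823 = 49.2931.

£49.29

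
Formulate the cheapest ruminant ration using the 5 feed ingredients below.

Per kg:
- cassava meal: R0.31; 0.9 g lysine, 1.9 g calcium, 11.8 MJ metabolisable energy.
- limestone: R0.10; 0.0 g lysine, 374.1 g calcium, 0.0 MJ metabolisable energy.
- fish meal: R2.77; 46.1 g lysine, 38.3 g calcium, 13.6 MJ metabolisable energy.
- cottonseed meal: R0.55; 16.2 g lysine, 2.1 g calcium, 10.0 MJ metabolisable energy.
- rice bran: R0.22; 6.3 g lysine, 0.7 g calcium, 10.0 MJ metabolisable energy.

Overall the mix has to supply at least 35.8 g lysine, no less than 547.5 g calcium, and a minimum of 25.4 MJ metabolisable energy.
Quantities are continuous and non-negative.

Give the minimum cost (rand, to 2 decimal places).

Set it up as a linear program. Let x1 = kg of cassava meal, x2 = kg of limestone, x3 = kg of fish meal, x4 = kg of cottonseed meal, x5 = kg of rice bran.
Minimize 0.31x1 + 0.1x2 + 2.77x3 + 0.55x4 + 0.22x5 with:
  0.9x1 + 46.1x3 + 16.2x4 + 6.3x5 ≥ 35.8   (lysine)
  1.9x1 + 374.1x2 + 38.3x3 + 2.1x4 + 0.7x5 ≥ 547.5   (calcium)
  11.8x1 + 13.6x3 + 10x4 + 10x5 ≥ 25.4   (metabolisable energy)
  x1, x2, x3, x4, x5 ≥ 0.
The minimum-cost mix takes nothing from cassava meal, fish meal — only limestone, cottonseed meal, rice bran. Binding constraints: lysine, calcium, metabolisable energy.
So limestone = 1.451 kg, cottonseed meal = 2 kg, rice bran = 0.5402 kg.
Total cost: 0.1·1.451 + 0.55·2 + 0.22·0.5402 = 1.3639.

R1.36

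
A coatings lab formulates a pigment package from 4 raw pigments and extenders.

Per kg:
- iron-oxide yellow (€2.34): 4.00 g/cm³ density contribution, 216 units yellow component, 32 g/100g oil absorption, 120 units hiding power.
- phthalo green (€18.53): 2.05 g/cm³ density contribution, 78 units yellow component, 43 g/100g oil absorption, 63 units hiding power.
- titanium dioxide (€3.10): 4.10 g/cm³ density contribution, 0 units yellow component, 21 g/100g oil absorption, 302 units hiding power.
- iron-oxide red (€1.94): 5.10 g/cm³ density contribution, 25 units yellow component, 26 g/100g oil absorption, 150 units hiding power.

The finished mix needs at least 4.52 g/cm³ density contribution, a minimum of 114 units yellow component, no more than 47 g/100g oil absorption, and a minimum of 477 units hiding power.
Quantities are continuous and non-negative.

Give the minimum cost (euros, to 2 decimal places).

Let x1 = kg of iron-oxide yellow, x2 = kg of phthalo green, x3 = kg of titanium dioxide, x4 = kg of iron-oxide red.
Minimize 2.34x1 + 18.53x2 + 3.1x3 + 1.94x4 with:
  4x1 + 2.05x2 + 4.1x3 + 5.1x4 ≥ 4.52   (density contribution)
  216x1 + 78x2 + 25x4 ≥ 114   (yellow component)
  32x1 + 43x2 + 21x3 + 26x4 ≤ 47   (oil absorption)
  120x1 + 63x2 + 302x3 + 150x4 ≥ 477   (hiding power)
  x1, x2, x3, x4 ≥ 0.
The cheapest feasible vertex uses only iron-oxide yellow, titanium dioxide; phthalo green, iron-oxide red are not used. Binding constraints: yellow component and hiding power.
So iron-oxide yellow = 0.5278 kg, titanium dioxide = 1.37 kg.
Objective = 2.34·0.5278 + 3.1·1.37 = 5.4821.

€5.48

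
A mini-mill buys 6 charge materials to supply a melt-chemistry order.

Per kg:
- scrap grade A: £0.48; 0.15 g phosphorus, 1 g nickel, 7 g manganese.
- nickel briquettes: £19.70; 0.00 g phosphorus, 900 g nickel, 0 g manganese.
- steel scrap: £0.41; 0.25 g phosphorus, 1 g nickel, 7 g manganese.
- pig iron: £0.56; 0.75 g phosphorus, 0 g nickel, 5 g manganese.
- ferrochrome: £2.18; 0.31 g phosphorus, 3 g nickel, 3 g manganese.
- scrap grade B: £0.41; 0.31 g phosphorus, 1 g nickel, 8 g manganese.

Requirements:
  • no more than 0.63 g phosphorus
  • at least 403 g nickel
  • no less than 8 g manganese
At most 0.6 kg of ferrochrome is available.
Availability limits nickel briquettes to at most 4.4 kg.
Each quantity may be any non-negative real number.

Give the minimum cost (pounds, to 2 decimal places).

Let x1 = kg of scrap grade A, x2 = kg of nickel briquettes, x3 = kg of steel scrap, x4 = kg of pig iron, x5 = kg of ferrochrome, x6 = kg of scrap grade B.
min 0.48x1 + 19.7x2 + 0.41x3 + 0.56x4 + 2.18x5 + 0.41x6 subject to:
  0.15x1 + 0.25x3 + 0.75x4 + 0.31x5 + 0.31x6 ≤ 0.63   (phosphorus)
  1x1 + 900x2 + 1x3 + 3x5 + 1x6 ≥ 403   (nickel)
  7x1 + 7x3 + 5x4 + 3x5 + 8x6 ≥ 8   (manganese)
  x5 ≤ 0.6
  x2 ≤ 4.4
  x1, x2, x3, x4, x5, x6 ≥ 0.
The minimum-cost mix takes nothing from scrap grade A, steel scrap, pig iron, ferrochrome — only nickel briquettes, scrap grade B. There the nickel and manganese constraints are tight.
Solving gives x2 = 0.4467, x6 = 1.
Cost = 19.7·0.4467 + 0.41·1 = 9.2100.

£9.21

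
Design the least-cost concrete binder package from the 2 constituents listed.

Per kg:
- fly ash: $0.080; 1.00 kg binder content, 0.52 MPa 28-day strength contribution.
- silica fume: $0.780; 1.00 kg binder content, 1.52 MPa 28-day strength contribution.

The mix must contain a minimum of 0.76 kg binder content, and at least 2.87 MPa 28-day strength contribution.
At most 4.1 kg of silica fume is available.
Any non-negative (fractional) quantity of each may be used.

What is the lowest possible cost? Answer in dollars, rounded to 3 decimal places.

Treat it as an LP. Let x1 = kg of fly ash, x2 = kg of silica fume.
Minimize 0.08x1 + 0.78x2 with:
  1x1 + 1x2 ≥ 0.76   (binder content)
  0.52x1 + 1.52x2 ≥ 2.87   (28-day strength contribution)
  x2 ≤ 4.1
  x1, x2 ≥ 0.
At the optimum only fly ash is positive (silica fume = 0). The 28-day strength contribution requirement is met with equality.
That vertex is x1 = 5.519.
Hence cost = 0.08·5.519 = $0.44152.

$0.442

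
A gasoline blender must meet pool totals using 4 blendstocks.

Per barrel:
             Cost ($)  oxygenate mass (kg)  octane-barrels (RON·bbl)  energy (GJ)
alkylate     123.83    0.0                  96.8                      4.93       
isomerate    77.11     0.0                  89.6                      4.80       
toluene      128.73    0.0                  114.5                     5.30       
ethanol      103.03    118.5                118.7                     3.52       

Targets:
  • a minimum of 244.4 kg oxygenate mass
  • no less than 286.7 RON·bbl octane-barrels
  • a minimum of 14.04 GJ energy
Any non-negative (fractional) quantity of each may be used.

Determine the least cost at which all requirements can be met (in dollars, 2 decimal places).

$321.41

Let x1 = barrels of alkylate, x2 = barrels of isomerate, x3 = barrels of toluene, x4 = barrels of ethanol.
Minimise 123.83x1 + 77.11x2 + 128.73x3 + 103.03x4 subject to:
  118.5x4 ≥ 244.4   (oxygenate mass)
  96.8x1 + 89.6x2 + 114.5x3 + 118.7x4 ≥ 286.7   (octane-barrels)
  4.93x1 + 4.8x2 + 5.3x3 + 3.52x4 ≥ 14.04   (energy)
  x1, x2, x3, x4 ≥ 0.
At the optimum only isomerate, ethanol are positive (alkylate, toluene = 0). Binding constraints: oxygenate mass and energy.
Solving gives x2 = 1.4125, x4 = 2.0624.
Cost = 77.11·1.4125 + 103.03·2.0624 = 321.4069.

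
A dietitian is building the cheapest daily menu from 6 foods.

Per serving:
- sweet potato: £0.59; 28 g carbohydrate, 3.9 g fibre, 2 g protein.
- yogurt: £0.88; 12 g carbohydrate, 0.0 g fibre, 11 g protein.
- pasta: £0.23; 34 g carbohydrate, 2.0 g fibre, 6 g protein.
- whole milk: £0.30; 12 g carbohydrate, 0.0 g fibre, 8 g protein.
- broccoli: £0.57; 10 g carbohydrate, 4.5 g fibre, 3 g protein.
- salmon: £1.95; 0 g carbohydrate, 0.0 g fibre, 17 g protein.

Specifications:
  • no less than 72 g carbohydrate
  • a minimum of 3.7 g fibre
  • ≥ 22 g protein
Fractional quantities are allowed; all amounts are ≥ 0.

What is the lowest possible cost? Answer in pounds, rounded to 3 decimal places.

£0.834

Treat it as an LP. Let x1 = servings of sweet potato, x2 = servings of yogurt, x3 = servings of pasta, x4 = servings of whole milk, x5 = servings of broccoli, x6 = servings of salmon.
Minimize 0.59x1 + 0.88x2 + 0.23x3 + 0.3x4 + 0.57x5 + 1.95x6 with:
  28x1 + 12x2 + 34x3 + 12x4 + 10x5 ≥ 72   (carbohydrate)
  3.9x1 + 2x3 + 4.5x5 ≥ 3.7   (fibre)
  2x1 + 11x2 + 6x3 + 8x4 + 3x5 + 17x6 ≥ 22   (protein)
  x1, x2, x3, x4, x5, x6 ≥ 0.
The optimal basis is {pasta, whole milk}; sweet potato, yogurt, broccoli, salmon drop out. The fibre and protein requirements are met with equality.
That vertex is x3 = 1.85, x4 = 1.362.
Objective = 0.23·1.85 + 0.3·1.362 = 0.83410.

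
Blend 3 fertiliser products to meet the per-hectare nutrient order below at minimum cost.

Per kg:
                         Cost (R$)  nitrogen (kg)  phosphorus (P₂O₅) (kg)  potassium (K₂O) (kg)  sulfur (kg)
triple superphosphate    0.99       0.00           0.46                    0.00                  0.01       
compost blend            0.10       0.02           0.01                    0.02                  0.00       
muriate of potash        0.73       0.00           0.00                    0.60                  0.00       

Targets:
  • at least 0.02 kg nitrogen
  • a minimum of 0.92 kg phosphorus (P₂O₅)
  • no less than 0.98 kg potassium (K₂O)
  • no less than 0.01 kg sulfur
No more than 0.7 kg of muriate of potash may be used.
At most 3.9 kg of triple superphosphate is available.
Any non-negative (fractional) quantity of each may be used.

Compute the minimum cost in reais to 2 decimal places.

Let x1 = kg of triple superphosphate, x2 = kg of compost blend, x3 = kg of muriate of potash.
Minimize 0.99x1 + 0.1x2 + 0.73x3 subject to:
  0.02x2 ≥ 0.02   (nitrogen)
  0.46x1 + 0.01x2 ≥ 0.92   (phosphorus (P₂O₅))
  0.02x2 + 0.6x3 ≥ 0.98   (potassium (K₂O))
  0.01x1 ≥ 0.01   (sulfur)
  x3 ≤ 0.7
  x1 ≤ 3.9
  x1, x2, x3 ≥ 0.
The optimal mix uses every input. The phosphorus (P₂O₅), potassium (K₂O), the muriate of potash cap requirements are met with equality.
Optimal quantities: triple superphosphate = 1.391 kg, compost blend = 28 kg, muriate of potash = 0.7 kg.
Objective = 0.99·1.391 + 0.1·28 + 0.73·0.7 = 4.6881.

R$4.69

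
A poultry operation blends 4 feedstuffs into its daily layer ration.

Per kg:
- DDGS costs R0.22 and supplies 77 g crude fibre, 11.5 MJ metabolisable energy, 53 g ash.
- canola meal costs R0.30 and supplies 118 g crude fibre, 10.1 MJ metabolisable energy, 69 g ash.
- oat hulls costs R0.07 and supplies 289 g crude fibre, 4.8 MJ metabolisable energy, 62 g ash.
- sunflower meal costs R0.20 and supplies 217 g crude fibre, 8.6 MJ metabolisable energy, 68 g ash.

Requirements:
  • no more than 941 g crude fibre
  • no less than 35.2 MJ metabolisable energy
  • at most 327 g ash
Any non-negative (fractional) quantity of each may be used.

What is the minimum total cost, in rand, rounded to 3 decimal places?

R0.613

Let x1 = kg of DDGS, x2 = kg of canola meal, x3 = kg of oat hulls, x4 = kg of sunflower meal.
min 0.22x1 + 0.3x2 + 0.07x3 + 0.2x4 s.t.:
  77x1 + 118x2 + 289x3 + 217x4 ≤ 941   (crude fibre)
  11.5x1 + 10.1x2 + 4.8x3 + 8.6x4 ≥ 35.2   (metabolisable energy)
  53x1 + 69x2 + 62x3 + 68x4 ≤ 327   (ash)
  x1, x2, x3, x4 ≥ 0.
At the optimum only DDGS, oat hulls are positive (canola meal, sunflower meal = 0). There the crude fibre and metabolisable energy constraints are tight.
Optimal quantities: DDGS = 1.9148 kg, oat hulls = 2.7459 kg.
Hence cost = 0.22·1.9148 + 0.07·2.7459 = R0.61347.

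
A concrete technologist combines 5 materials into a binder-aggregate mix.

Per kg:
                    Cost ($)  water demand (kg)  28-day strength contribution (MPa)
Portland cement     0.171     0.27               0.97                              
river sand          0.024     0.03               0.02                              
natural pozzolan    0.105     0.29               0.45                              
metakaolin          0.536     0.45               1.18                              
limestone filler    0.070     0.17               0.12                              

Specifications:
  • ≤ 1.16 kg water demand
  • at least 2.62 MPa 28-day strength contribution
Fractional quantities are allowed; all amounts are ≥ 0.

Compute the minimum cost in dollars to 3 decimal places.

Let x1 = kg of Portland cement, x2 = kg of river sand, x3 = kg of natural pozzolan, x4 = kg of metakaolin, x5 = kg of limestone filler.
Minimise 0.171x1 + 0.024x2 + 0.105x3 + 0.536x4 + 0.07x5 with:
  0.27x1 + 0.03x2 + 0.29x3 + 0.45x4 + 0.17x5 ≤ 1.16   (water demand)
  0.97x1 + 0.02x2 + 0.45x3 + 1.18x4 + 0.12x5 ≥ 2.62   (28-day strength contribution)
  x1, x2, x3, x4, x5 ≥ 0.
The cheapest feasible vertex uses only Portland cement; river sand, natural pozzolan, metakaolin, limestone filler are not used. The 28-day strength contribution requirement is met with equality.
That vertex is x1 = 2.701.
Objective = 0.171·2.701 = 0.46187.

$0.462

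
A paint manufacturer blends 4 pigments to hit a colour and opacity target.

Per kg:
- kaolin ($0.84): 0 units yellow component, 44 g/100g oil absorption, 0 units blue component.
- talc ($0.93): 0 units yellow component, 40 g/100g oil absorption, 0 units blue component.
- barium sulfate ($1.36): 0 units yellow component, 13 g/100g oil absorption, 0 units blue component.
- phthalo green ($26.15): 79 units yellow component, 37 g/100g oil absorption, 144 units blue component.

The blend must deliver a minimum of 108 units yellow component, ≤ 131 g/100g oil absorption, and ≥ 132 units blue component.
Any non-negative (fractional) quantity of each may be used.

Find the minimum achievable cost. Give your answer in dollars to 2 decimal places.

Treat it as an LP. Let x1 = kg of kaolin, x2 = kg of talc, x3 = kg of barium sulfate, x4 = kg of phthalo green.
min 0.84x1 + 0.93x2 + 1.36x3 + 26.15x4 subject to:
  79x4 ≥ 108   (yellow component)
  44x1 + 40x2 + 13x3 + 37x4 ≤ 131   (oil absorption)
  144x4 ≥ 132   (blue component)
  x1, x2, x3, x4 ≥ 0.
The cheapest feasible vertex uses only phthalo green; kaolin, talc, barium sulfate are not used. Binding constraint: yellow component.
That vertex is x4 = 1.367.
Objective = 26.15·1.367 = 35.7471.

$35.75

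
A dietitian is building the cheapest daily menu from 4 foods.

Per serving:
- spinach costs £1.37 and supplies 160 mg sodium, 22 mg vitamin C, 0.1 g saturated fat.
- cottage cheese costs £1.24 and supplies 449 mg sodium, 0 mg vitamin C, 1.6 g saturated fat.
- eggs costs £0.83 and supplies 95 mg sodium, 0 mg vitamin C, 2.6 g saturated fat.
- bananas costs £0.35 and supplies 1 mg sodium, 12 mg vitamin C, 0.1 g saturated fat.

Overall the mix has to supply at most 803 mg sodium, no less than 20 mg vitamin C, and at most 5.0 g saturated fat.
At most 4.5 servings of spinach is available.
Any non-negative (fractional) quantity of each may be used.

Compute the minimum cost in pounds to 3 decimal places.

Let x1 = servings of spinach, x2 = servings of cottage cheese, x3 = servings of eggs, x4 = servings of bananas.
Minimise 1.37x1 + 1.24x2 + 0.83x3 + 0.35x4 with:
  160x1 + 449x2 + 95x3 + 1x4 ≤ 803   (sodium)
  22x1 + 12x4 ≥ 20   (vitamin C)
  0.1x1 + 1.6x2 + 2.6x3 + 0.1x4 ≤ 5   (saturated fat)
  x1 ≤ 4.5
  x1, x2, x3, x4 ≥ 0.
The cheapest feasible vertex uses only bananas; spinach, cottage cheese, eggs are not used. Binding constraint: vitamin C.
That vertex is x4 = 1.667.
Hence cost = 0.35·1.667 = £0.58345.

£0.583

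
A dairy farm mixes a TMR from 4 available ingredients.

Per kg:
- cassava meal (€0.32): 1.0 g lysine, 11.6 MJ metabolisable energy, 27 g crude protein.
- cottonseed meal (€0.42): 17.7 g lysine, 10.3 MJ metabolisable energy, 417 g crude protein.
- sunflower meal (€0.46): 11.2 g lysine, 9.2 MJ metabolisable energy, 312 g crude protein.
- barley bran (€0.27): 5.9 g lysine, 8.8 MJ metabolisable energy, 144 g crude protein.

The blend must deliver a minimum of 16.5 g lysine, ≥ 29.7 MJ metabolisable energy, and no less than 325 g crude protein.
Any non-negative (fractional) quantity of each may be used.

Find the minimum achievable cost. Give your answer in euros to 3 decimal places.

€0.893

Let x1 = kg of cassava meal, x2 = kg of cottonseed meal, x3 = kg of sunflower meal, x4 = kg of barley bran.
Minimize 0.32x1 + 0.42x2 + 0.46x3 + 0.27x4 s.t.:
  1x1 + 17.7x2 + 11.2x3 + 5.9x4 ≥ 16.5   (lysine)
  11.6x1 + 10.3x2 + 9.2x3 + 8.8x4 ≥ 29.7   (metabolisable energy)
  27x1 + 417x2 + 312x3 + 144x4 ≥ 325   (crude protein)
  x1, x2, x3, x4 ≥ 0.
The cheapest feasible vertex uses only cassava meal, barley bran; cottonseed meal, sunflower meal are not used. Binding constraints: lysine and metabolisable energy.
Optimal quantities: cassava meal = 0.5035 kg, barley bran = 2.711 kg.
Cost = 0.32·0.5035 + 0.27·2.711 = 0.89309.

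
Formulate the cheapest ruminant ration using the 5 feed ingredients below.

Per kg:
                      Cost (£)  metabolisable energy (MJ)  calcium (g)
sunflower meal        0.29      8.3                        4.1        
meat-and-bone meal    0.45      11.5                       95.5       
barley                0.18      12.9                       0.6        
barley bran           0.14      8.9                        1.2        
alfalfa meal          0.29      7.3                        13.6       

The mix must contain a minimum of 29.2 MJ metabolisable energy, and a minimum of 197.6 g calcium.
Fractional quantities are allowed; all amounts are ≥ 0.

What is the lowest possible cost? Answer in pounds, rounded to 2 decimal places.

Let x1 = kg of sunflower meal, x2 = kg of meat-and-bone meal, x3 = kg of barley, x4 = kg of barley bran, x5 = kg of alfalfa meal.
Minimise 0.29x1 + 0.45x2 + 0.18x3 + 0.14x4 + 0.29x5 s.t.:
  8.3x1 + 11.5x2 + 12.9x3 + 8.9x4 + 7.3x5 ≥ 29.2   (metabolisable energy)
  4.1x1 + 95.5x2 + 0.6x3 + 1.2x4 + 13.6x5 ≥ 197.6   (calcium)
  x1, x2, x3, x4, x5 ≥ 0.
At the optimum only meat-and-bone meal, barley are positive (sunflower meal, barley bran, alfalfa meal = 0). Binding constraints: metabolisable energy and calcium.
Solving gives x2 = 2.066, x3 = 0.4214.
Cost = 0.45·2.066 + 0.18·0.4214 = 1.0056.

£1.01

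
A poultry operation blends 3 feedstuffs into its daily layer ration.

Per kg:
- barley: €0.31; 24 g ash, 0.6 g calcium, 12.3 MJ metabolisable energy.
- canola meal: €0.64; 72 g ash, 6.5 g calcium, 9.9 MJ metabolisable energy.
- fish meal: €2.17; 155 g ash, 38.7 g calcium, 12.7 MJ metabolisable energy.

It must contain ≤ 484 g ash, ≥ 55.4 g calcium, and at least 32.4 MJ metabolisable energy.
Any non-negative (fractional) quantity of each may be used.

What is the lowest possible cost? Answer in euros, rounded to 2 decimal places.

€3.43

This is a linear program. Let x1 = kg of barley, x2 = kg of canola meal, x3 = kg of fish meal.
Minimize 0.31x1 + 0.64x2 + 2.17x3 subject to:
  24x1 + 72x2 + 155x3 ≤ 484   (ash)
  0.6x1 + 6.5x2 + 38.7x3 ≥ 55.4   (calcium)
  12.3x1 + 9.9x2 + 12.7x3 ≥ 32.4   (metabolisable energy)
  x1, x2, x3 ≥ 0.
The minimum-cost mix takes nothing from canola meal — only barley, fish meal. The calcium and metabolisable energy requirements are met with equality.
That vertex is x1 = 1.175, x3 = 1.413.
Objective = 0.31·1.175 + 2.17·1.413 = 3.4305.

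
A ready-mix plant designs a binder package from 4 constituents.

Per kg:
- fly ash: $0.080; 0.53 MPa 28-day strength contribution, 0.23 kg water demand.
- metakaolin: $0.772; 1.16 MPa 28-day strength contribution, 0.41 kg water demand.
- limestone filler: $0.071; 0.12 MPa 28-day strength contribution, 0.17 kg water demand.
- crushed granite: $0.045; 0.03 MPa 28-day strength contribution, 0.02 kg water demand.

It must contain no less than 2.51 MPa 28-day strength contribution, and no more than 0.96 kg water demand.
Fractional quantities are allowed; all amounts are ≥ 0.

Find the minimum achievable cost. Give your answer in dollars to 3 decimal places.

Set it up as a linear program. Let x1 = kg of fly ash, x2 = kg of metakaolin, x3 = kg of limestone filler, x4 = kg of crushed granite.
Minimise 0.08x1 + 0.772x2 + 0.071x3 + 0.045x4 s.t.:
  0.53x1 + 1.16x2 + 0.12x3 + 0.03x4 ≥ 2.51   (28-day strength contribution)
  0.23x1 + 0.41x2 + 0.17x3 + 0.02x4 ≤ 0.96   (water demand)
  x1, x2, x3, x4 ≥ 0.
The cheapest feasible vertex uses only fly ash, metakaolin; limestone filler, crushed granite are not used. Binding constraints: 28-day strength contribution and water demand.
Optimal quantities: fly ash = 1.707 kg, metakaolin = 1.384 kg.
Total cost: 0.08·1.707 + 0.772·1.384 = 1.20501.

$1.205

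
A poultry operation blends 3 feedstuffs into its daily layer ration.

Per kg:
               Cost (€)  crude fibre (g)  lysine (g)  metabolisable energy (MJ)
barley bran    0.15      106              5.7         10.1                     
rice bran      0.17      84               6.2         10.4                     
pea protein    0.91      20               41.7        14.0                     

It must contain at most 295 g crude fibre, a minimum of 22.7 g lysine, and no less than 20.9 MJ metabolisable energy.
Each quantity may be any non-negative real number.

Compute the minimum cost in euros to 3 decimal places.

Set it up as a linear program. Let x1 = kg of barley bran, x2 = kg of rice bran, x3 = kg of pea protein.
min 0.15x1 + 0.17x2 + 0.91x3 s.t.:
  106x1 + 84x2 + 20x3 ≤ 295   (crude fibre)
  5.7x1 + 6.2x2 + 41.7x3 ≥ 22.7   (lysine)
  10.1x1 + 10.4x2 + 14x3 ≥ 20.9   (metabolisable energy)
  x1, x2, x3 ≥ 0.
The optimal basis is {barley bran, pea protein}; rice bran drops out. Binding constraints: lysine and metabolisable energy.
Optimal quantities: barley bran = 1.622 kg, pea protein = 0.3226 kg.
Total cost: 0.15·1.622 + 0.91·0.3226 = 0.53687.

€0.537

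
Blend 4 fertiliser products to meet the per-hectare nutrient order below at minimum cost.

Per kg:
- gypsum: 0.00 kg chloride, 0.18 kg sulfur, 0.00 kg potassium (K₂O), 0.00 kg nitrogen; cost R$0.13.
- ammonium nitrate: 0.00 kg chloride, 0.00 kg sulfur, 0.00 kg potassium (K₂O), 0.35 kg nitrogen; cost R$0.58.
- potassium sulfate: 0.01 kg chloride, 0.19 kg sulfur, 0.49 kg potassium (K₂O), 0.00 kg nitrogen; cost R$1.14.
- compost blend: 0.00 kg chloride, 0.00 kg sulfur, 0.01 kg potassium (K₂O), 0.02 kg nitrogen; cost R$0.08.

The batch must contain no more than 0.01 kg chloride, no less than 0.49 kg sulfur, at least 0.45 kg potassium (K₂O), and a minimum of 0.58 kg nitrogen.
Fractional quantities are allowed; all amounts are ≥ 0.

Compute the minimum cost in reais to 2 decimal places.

This is a linear program. Let x1 = kg of gypsum, x2 = kg of ammonium nitrate, x3 = kg of potassium sulfate, x4 = kg of compost blend.
Minimise 0.13x1 + 0.58x2 + 1.14x3 + 0.08x4 s.t.:
  0.01x3 ≤ 0.01   (chloride)
  0.18x1 + 0.19x3 ≥ 0.49   (sulfur)
  0.49x3 + 0.01x4 ≥ 0.45   (potassium (K₂O))
  0.35x2 + 0.02x4 ≥ 0.58   (nitrogen)
  x1, x2, x3, x4 ≥ 0.
The minimum-cost mix takes nothing from compost blend — only gypsum, ammonium nitrate, potassium sulfate. The sulfur, potassium (K₂O), nitrogen requirements are met with equality.
Optimal quantities: gypsum = 1.753 kg, ammonium nitrate = 1.657 kg, potassium sulfate = 0.9184 kg.
Cost = 0.13·1.753 + 0.58·1.657 + 1.14·0.9184 = 2.2359.

R$2.24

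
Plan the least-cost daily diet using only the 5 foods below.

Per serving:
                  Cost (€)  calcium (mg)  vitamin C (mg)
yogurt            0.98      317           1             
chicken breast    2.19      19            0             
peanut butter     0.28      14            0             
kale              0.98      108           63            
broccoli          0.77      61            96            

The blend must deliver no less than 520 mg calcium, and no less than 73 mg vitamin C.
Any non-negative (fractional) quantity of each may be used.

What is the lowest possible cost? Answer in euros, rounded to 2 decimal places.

€2.04

Set it up as a linear program. Let x1 = servings of yogurt, x2 = servings of chicken breast, x3 = servings of peanut butter, x4 = servings of kale, x5 = servings of broccoli.
min 0.98x1 + 2.19x2 + 0.28x3 + 0.98x4 + 0.77x5 subject to:
  317x1 + 19x2 + 14x3 + 108x4 + 61x5 ≥ 520   (calcium)
  1x1 + 63x4 + 96x5 ≥ 73   (vitamin C)
  x1, x2, x3, x4, x5 ≥ 0.
The minimum-cost mix takes nothing from chicken breast, peanut butter, kale — only yogurt, broccoli. The calcium and vitamin C requirements are met with equality.
Solving gives x1 = 1.497, x5 = 0.7448.
Objective = 0.98·1.497 + 0.77·0.7448 = 2.0406.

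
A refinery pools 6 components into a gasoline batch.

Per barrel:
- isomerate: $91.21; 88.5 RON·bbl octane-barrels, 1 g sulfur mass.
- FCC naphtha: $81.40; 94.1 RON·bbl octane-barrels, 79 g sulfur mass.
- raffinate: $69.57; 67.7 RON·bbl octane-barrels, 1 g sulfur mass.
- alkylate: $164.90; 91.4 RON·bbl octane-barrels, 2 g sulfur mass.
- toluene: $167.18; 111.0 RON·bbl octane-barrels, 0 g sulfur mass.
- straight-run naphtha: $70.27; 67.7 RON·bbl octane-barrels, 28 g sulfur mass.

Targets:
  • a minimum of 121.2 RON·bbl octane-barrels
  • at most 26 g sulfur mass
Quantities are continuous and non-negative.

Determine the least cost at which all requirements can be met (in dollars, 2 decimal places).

$119.78

This is a linear program. Let x1 = barrels of isomerate, x2 = barrels of FCC naphtha, x3 = barrels of raffinate, x4 = barrels of alkylate, x5 = barrels of toluene, x6 = barrels of straight-run naphtha.
Minimise 91.21x1 + 81.4x2 + 69.57x3 + 164.9x4 + 167.18x5 + 70.27x6 with:
  88.5x1 + 94.1x2 + 67.7x3 + 91.4x4 + 111x5 + 67.7x6 ≥ 121.2   (octane-barrels)
  1x1 + 79x2 + 1x3 + 2x4 + 28x6 ≤ 26   (sulfur mass)
  x1, x2, x3, x4, x5, x6 ≥ 0.
The minimum-cost mix takes nothing from isomerate, alkylate, toluene, straight-run naphtha — only FCC naphtha, raffinate. There the octane-barrels and sulfur mass constraints are tight.
So FCC naphtha = 0.31194 barrels, raffinate = 1.3567 barrels.
Hence cost = 81.4·0.31194 + 69.57·1.3567 = $119.7775.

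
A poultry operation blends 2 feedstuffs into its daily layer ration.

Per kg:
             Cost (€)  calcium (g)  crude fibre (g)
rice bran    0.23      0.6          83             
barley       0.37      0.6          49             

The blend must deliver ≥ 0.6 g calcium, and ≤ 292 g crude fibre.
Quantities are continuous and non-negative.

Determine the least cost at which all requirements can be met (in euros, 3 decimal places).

Set it up as a linear program. Let x1 = kg of rice bran, x2 = kg of barley.
min 0.23x1 + 0.37x2 s.t.:
  0.6x1 + 0.6x2 ≥ 0.6   (calcium)
  83x1 + 49x2 ≤ 292   (crude fibre)
  x1, x2 ≥ 0.
The cheapest feasible vertex uses only rice bran; barley is not used. Binding constraint: calcium.
Solving gives x1 = 1.
Objective = 0.23·1 = 0.23000.

€0.230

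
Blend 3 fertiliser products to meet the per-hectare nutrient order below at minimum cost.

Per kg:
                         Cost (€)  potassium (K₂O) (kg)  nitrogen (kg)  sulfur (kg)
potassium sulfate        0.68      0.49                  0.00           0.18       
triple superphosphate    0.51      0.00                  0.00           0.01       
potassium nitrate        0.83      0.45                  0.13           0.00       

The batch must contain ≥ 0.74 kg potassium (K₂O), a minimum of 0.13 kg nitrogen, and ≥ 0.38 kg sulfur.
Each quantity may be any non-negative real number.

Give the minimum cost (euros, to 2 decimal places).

€2.27

This is a linear program. Let x1 = kg of potassium sulfate, x2 = kg of triple superphosphate, x3 = kg of potassium nitrate.
min 0.68x1 + 0.51x2 + 0.83x3 s.t.:
  0.49x1 + 0.45x3 ≥ 0.74   (potassium (K₂O))
  0.13x3 ≥ 0.13   (nitrogen)
  0.18x1 + 0.01x2 ≥ 0.38   (sulfur)
  x1, x2, x3 ≥ 0.
The minimum-cost mix takes nothing from triple superphosphate — only potassium sulfate, potassium nitrate. The nitrogen and sulfur requirements are met with equality.
That vertex is x1 = 2.111, x3 = 1.
Objective = 0.68·2.111 + 0.83·1 = 2.2655.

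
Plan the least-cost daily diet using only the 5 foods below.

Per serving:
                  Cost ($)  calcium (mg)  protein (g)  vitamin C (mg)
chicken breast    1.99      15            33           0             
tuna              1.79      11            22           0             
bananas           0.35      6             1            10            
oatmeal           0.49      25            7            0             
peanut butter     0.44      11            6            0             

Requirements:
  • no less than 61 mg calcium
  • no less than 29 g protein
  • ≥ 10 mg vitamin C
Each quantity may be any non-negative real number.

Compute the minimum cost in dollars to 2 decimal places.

$2.17

Let x1 = servings of chicken breast, x2 = servings of tuna, x3 = servings of bananas, x4 = servings of oatmeal, x5 = servings of peanut butter.
Minimize 1.99x1 + 1.79x2 + 0.35x3 + 0.49x4 + 0.44x5 subject to:
  15x1 + 11x2 + 6x3 + 25x4 + 11x5 ≥ 61   (calcium)
  33x1 + 22x2 + 1x3 + 7x4 + 6x5 ≥ 29   (protein)
  10x3 ≥ 10   (vitamin C)
  x1, x2, x3, x4, x5 ≥ 0.
The minimum-cost mix takes nothing from tuna, peanut butter — only chicken breast, bananas, oatmeal. Binding constraints: calcium, protein, vitamin C.
That vertex is x1 = 0.4375, x3 = 1, x4 = 1.938.
Cost = 1.99·0.4375 + 0.35·1 + 0.49·1.938 = 2.1702.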